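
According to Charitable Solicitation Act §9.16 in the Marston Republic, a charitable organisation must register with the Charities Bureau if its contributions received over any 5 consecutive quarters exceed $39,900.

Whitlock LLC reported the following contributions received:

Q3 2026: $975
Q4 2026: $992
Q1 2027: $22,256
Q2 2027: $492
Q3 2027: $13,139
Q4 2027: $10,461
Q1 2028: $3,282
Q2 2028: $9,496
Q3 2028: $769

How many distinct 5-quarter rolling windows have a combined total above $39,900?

Q3 2026–Q3 2027: $975 + $992 + $22,256 + $492 + $13,139 = $37,854 (under)
Q4 2026–Q4 2027: $992 + $22,256 + $492 + $13,139 + $10,461 = $47,340 (over)
Q1 2027–Q1 2028: $22,256 + $492 + $13,139 + $10,461 + $3,282 = $49,630 (over)
Q2 2027–Q2 2028: $492 + $13,139 + $10,461 + $3,282 + $9,496 = $36,870 (under)
Q3 2027–Q3 2028: $13,139 + $10,461 + $3,282 + $9,496 + $769 = $37,147 (under)
2 windows exceed the threshold.

2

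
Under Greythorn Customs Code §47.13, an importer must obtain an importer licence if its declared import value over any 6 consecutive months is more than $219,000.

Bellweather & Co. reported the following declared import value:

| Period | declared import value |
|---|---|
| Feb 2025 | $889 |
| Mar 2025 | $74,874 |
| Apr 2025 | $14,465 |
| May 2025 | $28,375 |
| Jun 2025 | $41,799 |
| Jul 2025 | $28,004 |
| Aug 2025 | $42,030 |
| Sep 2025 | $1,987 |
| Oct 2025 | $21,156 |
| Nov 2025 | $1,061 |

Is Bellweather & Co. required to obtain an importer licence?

Feb 2025–Jul 2025: $889 + $74,874 + $14,465 + $28,375 + $41,799 + $28,004 = $188,406 (under)
Mar 2025–Aug 2025: $74,874 + $14,465 + $28,375 + $41,799 + $28,004 + $42,030 = $229,547 (over)
Apr 2025–Sep 2025: $14,465 + $28,375 + $41,799 + $28,004 + $42,030 + $1,987 = $156,660 (under)
May 2025–Oct 2025: $28,375 + $41,799 + $28,004 + $42,030 + $1,987 + $21,156 = $163,351 (under)
Jun 2025–Nov 2025: $41,799 + $28,004 + $42,030 + $1,987 + $21,156 + $1,061 = $136,037 (under)
At least one window exceeds $219,000.

Yes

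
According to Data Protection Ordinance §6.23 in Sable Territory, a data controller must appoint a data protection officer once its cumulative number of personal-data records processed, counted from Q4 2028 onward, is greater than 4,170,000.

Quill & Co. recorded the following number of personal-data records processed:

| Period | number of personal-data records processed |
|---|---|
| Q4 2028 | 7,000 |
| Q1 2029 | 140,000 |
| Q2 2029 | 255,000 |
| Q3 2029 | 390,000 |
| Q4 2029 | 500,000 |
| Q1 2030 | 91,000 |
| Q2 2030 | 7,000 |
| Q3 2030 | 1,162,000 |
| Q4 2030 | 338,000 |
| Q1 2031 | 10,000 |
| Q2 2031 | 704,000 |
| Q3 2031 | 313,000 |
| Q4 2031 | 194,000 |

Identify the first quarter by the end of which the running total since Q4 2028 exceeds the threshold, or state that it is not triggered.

Not triggered

Through Q4 2028: 7,000
Through Q1 2029: 147,000
Through Q2 2029: 402,000
Through Q3 2029: 792,000
Through Q4 2029: 1,292,000
Through Q1 2030: 1,383,000
Through Q2 2030: 1,390,000
Through Q3 2030: 2,552,000
Through Q4 2030: 2,890,000
Through Q1 2031: 2,900,000
Through Q2 2031: 3,604,000
Through Q3 2031: 3,917,000
Through Q4 2031: 4,111,000
Final cumulative total 4,111,000 ≤ 4,170,000; the threshold is never exceeded.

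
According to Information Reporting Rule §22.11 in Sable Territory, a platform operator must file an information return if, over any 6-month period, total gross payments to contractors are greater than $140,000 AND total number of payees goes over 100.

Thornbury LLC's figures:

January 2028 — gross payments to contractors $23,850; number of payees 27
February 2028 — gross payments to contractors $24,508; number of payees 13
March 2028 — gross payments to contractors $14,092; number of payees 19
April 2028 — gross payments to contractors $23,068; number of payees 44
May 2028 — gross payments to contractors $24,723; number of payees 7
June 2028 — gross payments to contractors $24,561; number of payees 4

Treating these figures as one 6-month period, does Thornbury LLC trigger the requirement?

Total gross payments to contractors: $23,850 + $24,508 + $14,092 + $23,068 + $24,723 + $24,561 = $134,802 (≤ $140,000).
Total number of payees: 27 + 13 + 19 + 44 + 7 + 4 = 114 (> 100).
The test is 'and': the rule requires both, and at least one is not exceeded.

No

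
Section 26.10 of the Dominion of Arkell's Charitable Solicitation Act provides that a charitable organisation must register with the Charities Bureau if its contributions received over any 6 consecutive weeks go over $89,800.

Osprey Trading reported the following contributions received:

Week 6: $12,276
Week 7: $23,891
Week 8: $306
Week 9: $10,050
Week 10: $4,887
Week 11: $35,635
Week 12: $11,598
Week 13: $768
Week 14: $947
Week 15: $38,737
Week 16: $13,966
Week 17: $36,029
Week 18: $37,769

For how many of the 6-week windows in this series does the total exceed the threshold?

Week 6–Week 11: $12,276 + $23,891 + $306 + $10,050 + $4,887 + $35,635 = $87,045 (under)
Week 7–Week 12: $23,891 + $306 + $10,050 + $4,887 + $35,635 + $11,598 = $86,367 (under)
Week 8–Week 13: $306 + $10,050 + $4,887 + $35,635 + $11,598 + $768 = $63,244 (under)
Week 9–Week 14: $10,050 + $4,887 + $35,635 + $11,598 + $768 + $947 = $63,885 (under)
Week 10–Week 15: $4,887 + $35,635 + $11,598 + $768 + $947 + $38,737 = $92,572 (over)
Week 11–Week 16: $35,635 + $11,598 + $768 + $947 + $38,737 + $13,966 = $101,651 (over)
Week 12–Week 17: $11,598 + $768 + $947 + $38,737 + $13,966 + $36,029 = $102,045 (over)
Week 13–Week 18: $768 + $947 + $38,737 + $13,966 + $36,029 + $37,769 = $128,216 (over)
4 windows exceed the threshold.

4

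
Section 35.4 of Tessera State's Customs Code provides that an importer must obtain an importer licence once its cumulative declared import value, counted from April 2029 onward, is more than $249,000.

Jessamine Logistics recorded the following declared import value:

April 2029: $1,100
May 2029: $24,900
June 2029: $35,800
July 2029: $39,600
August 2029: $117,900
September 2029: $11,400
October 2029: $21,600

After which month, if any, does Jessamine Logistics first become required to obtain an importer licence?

October 2029

Through April 2029: $1,100
Through May 2029: $26,000
Through June 2029: $61,800
Through July 2029: $101,400
Through August 2029: $219,300
Through September 2029: $230,700
Through October 2029: $252,300 ← exceeds threshold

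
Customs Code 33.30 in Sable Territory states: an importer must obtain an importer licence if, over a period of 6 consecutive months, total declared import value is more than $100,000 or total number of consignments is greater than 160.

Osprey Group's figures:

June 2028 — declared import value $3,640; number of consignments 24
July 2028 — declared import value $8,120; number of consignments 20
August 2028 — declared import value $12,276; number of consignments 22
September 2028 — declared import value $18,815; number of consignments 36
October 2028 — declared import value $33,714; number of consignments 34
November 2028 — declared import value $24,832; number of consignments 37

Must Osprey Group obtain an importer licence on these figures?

Yes

Total declared import value: $3,640 + $8,120 + $12,276 + $18,815 + $33,714 + $24,832 = $101,397 (> $100,000).
Total number of consignments: 24 + 20 + 22 + 36 + 34 + 37 = 173 (> 160).
The test is 'or': at least one threshold is exceeded.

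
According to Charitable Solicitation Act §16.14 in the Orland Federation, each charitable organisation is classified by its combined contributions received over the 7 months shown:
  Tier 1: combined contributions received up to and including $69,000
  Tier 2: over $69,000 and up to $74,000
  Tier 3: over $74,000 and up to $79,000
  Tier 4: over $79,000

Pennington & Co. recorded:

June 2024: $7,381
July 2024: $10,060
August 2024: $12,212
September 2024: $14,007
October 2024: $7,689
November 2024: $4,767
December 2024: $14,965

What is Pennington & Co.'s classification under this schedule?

Tier 2

Combined contributions received: $7,381 + $10,060 + $12,212 + $14,007 + $7,689 + $4,767 + $14,965 = $71,081.
$69,000 < $71,081 ≤ $74,000, so Tier 2 applies.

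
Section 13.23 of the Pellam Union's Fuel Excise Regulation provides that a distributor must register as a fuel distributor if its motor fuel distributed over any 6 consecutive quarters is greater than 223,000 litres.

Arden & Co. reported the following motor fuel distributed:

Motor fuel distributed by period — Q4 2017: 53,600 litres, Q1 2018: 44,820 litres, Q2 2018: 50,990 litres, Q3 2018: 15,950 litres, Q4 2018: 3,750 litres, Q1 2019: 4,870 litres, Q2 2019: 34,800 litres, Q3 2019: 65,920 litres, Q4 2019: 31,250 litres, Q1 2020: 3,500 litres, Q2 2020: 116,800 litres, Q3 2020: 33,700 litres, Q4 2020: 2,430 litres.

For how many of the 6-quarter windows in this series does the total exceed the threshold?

Q4 2017–Q1 2019: 53,600 litres + 44,820 litres + 50,990 litres + 15,950 litres + 3,750 litres + 4,870 litres = 173,980 litres (under)
Q1 2018–Q2 2019: 44,820 litres + 50,990 litres + 15,950 litres + 3,750 litres + 4,870 litres + 34,800 litres = 155,180 litres (under)
Q2 2018–Q3 2019: 50,990 litres + 15,950 litres + 3,750 litres + 4,870 litres + 34,800 litres + 65,920 litres = 176,280 litres (under)
Q3 2018–Q4 2019: 15,950 litres + 3,750 litres + 4,870 litres + 34,800 litres + 65,920 litres + 31,250 litres = 156,540 litres (under)
Q4 2018–Q1 2020: 3,750 litres + 4,870 litres + 34,800 litres + 65,920 litres + 31,250 litres + 3,500 litres = 144,090 litres (under)
Q1 2019–Q2 2020: 4,870 litres + 34,800 litres + 65,920 litres + 31,250 litres + 3,500 litres + 116,800 litres = 257,140 litres (over)
Q2 2019–Q3 2020: 34,800 litres + 65,920 litres + 31,250 litres + 3,500 litres + 116,800 litres + 33,700 litres = 285,970 litres (over)
Q3 2019–Q4 2020: 65,920 litres + 31,250 litres + 3,500 litres + 116,800 litres + 33,700 litres + 2,430 litres = 253,600 litres (over)
3 windows exceed the threshold.

3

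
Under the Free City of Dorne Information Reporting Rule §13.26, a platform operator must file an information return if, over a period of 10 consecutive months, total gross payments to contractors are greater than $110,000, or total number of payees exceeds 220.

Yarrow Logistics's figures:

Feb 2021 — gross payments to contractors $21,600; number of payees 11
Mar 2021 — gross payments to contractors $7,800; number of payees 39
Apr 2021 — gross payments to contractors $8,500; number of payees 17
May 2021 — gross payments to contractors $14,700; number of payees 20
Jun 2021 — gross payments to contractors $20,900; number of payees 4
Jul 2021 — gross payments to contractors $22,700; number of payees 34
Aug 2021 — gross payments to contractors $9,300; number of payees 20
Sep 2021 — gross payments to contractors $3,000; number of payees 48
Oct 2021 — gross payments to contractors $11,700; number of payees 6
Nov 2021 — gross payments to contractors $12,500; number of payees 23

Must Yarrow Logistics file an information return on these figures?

Total gross payments to contractors: $21,600 + $7,800 + $8,500 + $14,700 + $20,900 + $22,700 + $9,300 + $3,000 + $11,700 + $12,500 = $132,700 (> $110,000).
Total number of payees: 11 + 39 + 17 + 20 + 4 + 34 + 20 + 48 + 6 + 23 = 222 (> 220).
The test is 'or': at least one threshold is exceeded.

Yes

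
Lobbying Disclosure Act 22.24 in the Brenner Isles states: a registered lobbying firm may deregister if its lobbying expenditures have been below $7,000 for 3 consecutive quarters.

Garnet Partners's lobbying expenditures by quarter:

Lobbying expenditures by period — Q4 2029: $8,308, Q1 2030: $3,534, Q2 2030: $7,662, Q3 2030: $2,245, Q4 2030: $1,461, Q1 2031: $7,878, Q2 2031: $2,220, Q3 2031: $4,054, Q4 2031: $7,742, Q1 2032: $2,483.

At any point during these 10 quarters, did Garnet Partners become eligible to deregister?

No

Quarters below $7,000: Q1 2030, Q3 2030, Q4 2030, Q2 2031, Q3 2031, Q1 2032.
Longest run of consecutive quarters below the threshold: 2.
2 < 3, so Garnet Partners never became eligible.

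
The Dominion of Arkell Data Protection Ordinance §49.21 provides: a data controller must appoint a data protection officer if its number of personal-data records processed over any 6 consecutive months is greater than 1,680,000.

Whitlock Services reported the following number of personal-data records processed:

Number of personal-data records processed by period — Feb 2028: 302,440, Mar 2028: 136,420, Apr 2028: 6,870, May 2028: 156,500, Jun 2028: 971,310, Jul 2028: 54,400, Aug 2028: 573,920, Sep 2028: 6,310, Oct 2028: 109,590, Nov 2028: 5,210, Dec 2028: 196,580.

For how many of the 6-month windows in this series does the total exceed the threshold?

4

Feb 2028–Jul 2028: 302,440 + 136,420 + 6,870 + 156,500 + 971,310 + 54,400 = 1,627,940 (under)
Mar 2028–Aug 2028: 136,420 + 6,870 + 156,500 + 971,310 + 54,400 + 573,920 = 1,899,420 (over)
Apr 2028–Sep 2028: 6,870 + 156,500 + 971,310 + 54,400 + 573,920 + 6,310 = 1,769,310 (over)
May 2028–Oct 2028: 156,500 + 971,310 + 54,400 + 573,920 + 6,310 + 109,590 = 1,872,030 (over)
Jun 2028–Nov 2028: 971,310 + 54,400 + 573,920 + 6,310 + 109,590 + 5,210 = 1,720,740 (over)
Jul 2028–Dec 2028: 54,400 + 573,920 + 6,310 + 109,590 + 5,210 + 196,580 = 946,010 (under)
4 windows exceed the threshold.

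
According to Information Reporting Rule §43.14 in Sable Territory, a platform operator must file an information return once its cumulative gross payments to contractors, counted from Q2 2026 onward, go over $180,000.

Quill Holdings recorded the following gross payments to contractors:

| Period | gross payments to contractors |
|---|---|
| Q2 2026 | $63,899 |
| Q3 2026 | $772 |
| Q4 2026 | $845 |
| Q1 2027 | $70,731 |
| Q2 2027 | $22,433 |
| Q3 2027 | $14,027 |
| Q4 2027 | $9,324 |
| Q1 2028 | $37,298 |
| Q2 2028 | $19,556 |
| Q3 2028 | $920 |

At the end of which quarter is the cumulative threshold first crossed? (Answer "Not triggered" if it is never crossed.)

Through Q2 2026: $63,899
Through Q3 2026: $64,671
Through Q4 2026: $65,516
Through Q1 2027: $136,247
Through Q2 2027: $158,680
Through Q3 2027: $172,707
Through Q4 2027: $182,031 ← exceeds threshold

Q4 2027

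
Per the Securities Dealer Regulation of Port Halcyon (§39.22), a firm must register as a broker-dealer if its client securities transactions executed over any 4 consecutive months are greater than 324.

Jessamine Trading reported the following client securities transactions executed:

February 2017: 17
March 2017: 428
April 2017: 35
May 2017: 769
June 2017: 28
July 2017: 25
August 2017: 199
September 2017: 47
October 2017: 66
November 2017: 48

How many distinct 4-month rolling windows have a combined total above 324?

6

February 2017–May 2017: 17 + 428 + 35 + 769 = 1,249 (over)
March 2017–June 2017: 428 + 35 + 769 + 28 = 1,260 (over)
April 2017–July 2017: 35 + 769 + 28 + 25 = 857 (over)
May 2017–August 2017: 769 + 28 + 25 + 199 = 1,021 (over)
June 2017–September 2017: 28 + 25 + 199 + 47 = 299 (under)
July 2017–October 2017: 25 + 199 + 47 + 66 = 337 (over)
August 2017–November 2017: 199 + 47 + 66 + 48 = 360 (over)
6 windows exceed the threshold.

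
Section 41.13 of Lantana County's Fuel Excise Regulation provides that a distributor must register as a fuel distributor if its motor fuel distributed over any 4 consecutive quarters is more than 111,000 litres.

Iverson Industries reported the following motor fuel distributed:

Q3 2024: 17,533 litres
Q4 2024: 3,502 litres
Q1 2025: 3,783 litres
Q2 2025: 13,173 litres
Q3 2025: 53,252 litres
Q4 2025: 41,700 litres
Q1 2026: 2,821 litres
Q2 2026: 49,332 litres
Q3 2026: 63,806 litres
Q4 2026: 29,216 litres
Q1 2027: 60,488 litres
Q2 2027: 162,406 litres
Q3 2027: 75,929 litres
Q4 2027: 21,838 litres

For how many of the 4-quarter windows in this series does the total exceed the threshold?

Q3 2024–Q2 2025: 17,533 litres + 3,502 litres + 3,783 litres + 13,173 litres = 37,991 litres (under)
Q4 2024–Q3 2025: 3,502 litres + 3,783 litres + 13,173 litres + 53,252 litres = 73,710 litres (under)
Q1 2025–Q4 2025: 3,783 litres + 13,173 litres + 53,252 litres + 41,700 litres = 111,908 litres (over)
Q2 2025–Q1 2026: 13,173 litres + 53,252 litres + 41,700 litres + 2,821 litres = 110,946 litres (under)
Q3 2025–Q2 2026: 53,252 litres + 41,700 litres + 2,821 litres + 49,332 litres = 147,105 litres (over)
Q4 2025–Q3 2026: 41,700 litres + 2,821 litres + 49,332 litres + 63,806 litres = 157,659 litres (over)
Q1 2026–Q4 2026: 2,821 litres + 49,332 litres + 63,806 litres + 29,216 litres = 145,175 litres (over)
Q2 2026–Q1 2027: 49,332 litres + 63,806 litres + 29,216 litres + 60,488 litres = 202,842 litres (over)
Q3 2026–Q2 2027: 63,806 litres + 29,216 litres + 60,488 litres + 162,406 litres = 315,916 litres (over)
Q4 2026–Q3 2027: 29,216 litres + 60,488 litres + 162,406 litres + 75,929 litres = 328,039 litres (over)
Q1 2027–Q4 2027: 60,488 litres + 162,406 litres + 75,929 litres + 21,838 litres = 320,661 litres (over)
8 windows exceed the threshold.

8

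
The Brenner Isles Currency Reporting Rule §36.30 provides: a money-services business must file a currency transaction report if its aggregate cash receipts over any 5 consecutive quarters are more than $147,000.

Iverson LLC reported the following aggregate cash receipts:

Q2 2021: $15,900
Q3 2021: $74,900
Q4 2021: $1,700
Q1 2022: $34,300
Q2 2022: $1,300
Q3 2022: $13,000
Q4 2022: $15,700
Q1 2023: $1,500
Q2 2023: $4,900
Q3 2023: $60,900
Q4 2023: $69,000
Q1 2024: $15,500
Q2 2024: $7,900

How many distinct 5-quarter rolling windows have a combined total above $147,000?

Q2 2021–Q2 2022: $15,900 + $74,900 + $1,700 + $34,300 + $1,300 = $128,100 (under)
Q3 2021–Q3 2022: $74,900 + $1,700 + $34,300 + $1,300 + $13,000 = $125,200 (under)
Q4 2021–Q4 2022: $1,700 + $34,300 + $1,300 + $13,000 + $15,700 = $66,000 (under)
Q1 2022–Q1 2023: $34,300 + $1,300 + $13,000 + $15,700 + $1,500 = $65,800 (under)
Q2 2022–Q2 2023: $1,300 + $13,000 + $15,700 + $1,500 + $4,900 = $36,400 (under)
Q3 2022–Q3 2023: $13,000 + $15,700 + $1,500 + $4,900 + $60,900 = $96,000 (under)
Q4 2022–Q4 2023: $15,700 + $1,500 + $4,900 + $60,900 + $69,000 = $152,000 (over)
Q1 2023–Q1 2024: $1,500 + $4,900 + $60,900 + $69,000 + $15,500 = $151,800 (over)
Q2 2023–Q2 2024: $4,900 + $60,900 + $69,000 + $15,500 + $7,900 = $158,200 (over)
3 windows exceed the threshold.

3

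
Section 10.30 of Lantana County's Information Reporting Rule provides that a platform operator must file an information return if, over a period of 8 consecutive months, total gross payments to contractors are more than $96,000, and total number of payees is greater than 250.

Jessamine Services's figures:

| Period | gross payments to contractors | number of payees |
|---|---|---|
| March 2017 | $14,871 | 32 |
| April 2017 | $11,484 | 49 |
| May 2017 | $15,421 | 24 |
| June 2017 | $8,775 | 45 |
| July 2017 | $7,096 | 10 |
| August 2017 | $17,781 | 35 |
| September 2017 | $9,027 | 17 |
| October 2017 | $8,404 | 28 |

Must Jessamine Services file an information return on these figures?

Total gross payments to contractors: $14,871 + $11,484 + $15,421 + $8,775 + $7,096 + $17,781 + $9,027 + $8,404 = $92,859 (≤ $96,000).
Total number of payees: 32 + 49 + 24 + 45 + 10 + 35 + 17 + 28 = 240 (≤ 250).
The test is 'and': the rule requires both, and at least one is not exceeded.

No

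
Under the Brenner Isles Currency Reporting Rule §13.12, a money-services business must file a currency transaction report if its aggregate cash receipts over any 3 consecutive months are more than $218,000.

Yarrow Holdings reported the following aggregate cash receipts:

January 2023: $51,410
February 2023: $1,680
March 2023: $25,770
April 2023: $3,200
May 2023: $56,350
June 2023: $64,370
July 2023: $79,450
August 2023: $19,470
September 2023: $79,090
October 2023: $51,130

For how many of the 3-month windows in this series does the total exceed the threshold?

January 2023–March 2023: $51,410 + $1,680 + $25,770 = $78,860 (under)
February 2023–April 2023: $1,680 + $25,770 + $3,200 = $30,650 (under)
March 2023–May 2023: $25,770 + $3,200 + $56,350 = $85,320 (under)
April 2023–June 2023: $3,200 + $56,350 + $64,370 = $123,920 (under)
May 2023–July 2023: $56,350 + $64,370 + $79,450 = $200,170 (under)
June 2023–August 2023: $64,370 + $79,450 + $19,470 = $163,290 (under)
July 2023–September 2023: $79,450 + $19,470 + $79,090 = $178,010 (under)
August 2023–October 2023: $19,470 + $79,090 + $51,130 = $149,690 (under)
0 windows exceed the threshold.

0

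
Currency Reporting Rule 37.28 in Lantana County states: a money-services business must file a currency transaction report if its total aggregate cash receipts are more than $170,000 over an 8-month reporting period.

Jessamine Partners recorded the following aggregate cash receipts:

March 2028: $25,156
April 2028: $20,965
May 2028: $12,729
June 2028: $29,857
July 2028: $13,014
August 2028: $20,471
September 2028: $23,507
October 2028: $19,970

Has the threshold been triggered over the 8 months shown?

No

Total aggregate cash receipts: $25,156 + $20,965 + $12,729 + $29,857 + $13,014 + $20,471 + $23,507 + $19,970 = $165,669.
$165,669 ≤ $170,000, so the threshold is not exceeded.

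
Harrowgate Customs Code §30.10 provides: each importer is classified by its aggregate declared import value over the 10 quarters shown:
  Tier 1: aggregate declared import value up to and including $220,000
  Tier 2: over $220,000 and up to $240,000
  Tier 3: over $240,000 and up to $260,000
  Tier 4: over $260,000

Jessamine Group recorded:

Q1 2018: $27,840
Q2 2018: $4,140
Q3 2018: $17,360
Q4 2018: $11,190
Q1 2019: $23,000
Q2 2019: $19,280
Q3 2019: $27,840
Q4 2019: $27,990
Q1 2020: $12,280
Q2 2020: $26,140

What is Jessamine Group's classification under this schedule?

Tier 1

Aggregate declared import value: $27,840 + $4,140 + $17,360 + $11,190 + $23,000 + $19,280 + $27,840 + $27,990 + $12,280 + $26,140 = $197,060.
$197,060 ≤ $220,000, so Tier 1 applies.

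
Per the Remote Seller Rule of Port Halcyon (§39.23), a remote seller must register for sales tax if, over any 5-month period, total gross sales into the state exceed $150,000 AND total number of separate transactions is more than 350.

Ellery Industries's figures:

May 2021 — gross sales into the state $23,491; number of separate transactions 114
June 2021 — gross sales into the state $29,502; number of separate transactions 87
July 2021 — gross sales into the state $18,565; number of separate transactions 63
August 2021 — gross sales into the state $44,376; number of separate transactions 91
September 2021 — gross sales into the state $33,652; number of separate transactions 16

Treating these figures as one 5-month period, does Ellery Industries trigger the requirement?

Total gross sales into the state: $23,491 + $29,502 + $18,565 + $44,376 + $33,652 = $149,586 (≤ $150,000).
Total number of separate transactions: 114 + 87 + 63 + 91 + 16 = 371 (> 350).
The test is 'and': the rule requires both, and at least one is not exceeded.

No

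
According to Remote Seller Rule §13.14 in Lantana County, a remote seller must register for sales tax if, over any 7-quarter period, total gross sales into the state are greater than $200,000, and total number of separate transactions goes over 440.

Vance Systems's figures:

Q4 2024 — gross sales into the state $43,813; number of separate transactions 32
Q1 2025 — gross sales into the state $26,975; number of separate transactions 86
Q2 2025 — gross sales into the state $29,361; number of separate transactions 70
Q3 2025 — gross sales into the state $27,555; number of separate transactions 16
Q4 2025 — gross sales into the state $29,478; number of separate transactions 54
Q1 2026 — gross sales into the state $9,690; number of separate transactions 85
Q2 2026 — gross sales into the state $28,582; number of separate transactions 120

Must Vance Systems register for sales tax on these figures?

No

Total gross sales into the state: $43,813 + $26,975 + $29,361 + $27,555 + $29,478 + $9,690 + $28,582 = $195,454 (≤ $200,000).
Total number of separate transactions: 32 + 86 + 70 + 16 + 54 + 85 + 120 = 463 (> 440).
The test is 'and': the rule requires both, and at least one is not exceeded.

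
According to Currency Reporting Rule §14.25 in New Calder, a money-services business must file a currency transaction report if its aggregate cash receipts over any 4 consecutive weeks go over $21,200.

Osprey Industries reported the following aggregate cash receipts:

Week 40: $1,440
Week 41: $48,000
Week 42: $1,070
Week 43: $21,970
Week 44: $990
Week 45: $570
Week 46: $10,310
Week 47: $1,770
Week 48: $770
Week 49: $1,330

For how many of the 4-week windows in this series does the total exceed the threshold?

Week 40–Week 43: $1,440 + $48,000 + $1,070 + $21,970 = $72,480 (over)
Week 41–Week 44: $48,000 + $1,070 + $21,970 + $990 = $72,030 (over)
Week 42–Week 45: $1,070 + $21,970 + $990 + $570 = $24,600 (over)
Week 43–Week 46: $21,970 + $990 + $570 + $10,310 = $33,840 (over)
Week 44–Week 47: $990 + $570 + $10,310 + $1,770 = $13,640 (under)
Week 45–Week 48: $570 + $10,310 + $1,770 + $770 = $13,420 (under)
Week 46–Week 49: $10,310 + $1,770 + $770 + $1,330 = $14,180 (under)
4 windows exceed the threshold.

4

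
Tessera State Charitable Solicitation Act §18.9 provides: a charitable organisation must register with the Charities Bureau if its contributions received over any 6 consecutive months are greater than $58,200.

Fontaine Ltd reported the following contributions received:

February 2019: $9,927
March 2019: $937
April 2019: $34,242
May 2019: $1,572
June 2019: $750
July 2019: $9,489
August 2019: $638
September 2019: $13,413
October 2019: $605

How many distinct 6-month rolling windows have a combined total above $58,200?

February 2019–July 2019: $9,927 + $937 + $34,242 + $1,572 + $750 + $9,489 = $56,917 (under)
March 2019–August 2019: $937 + $34,242 + $1,572 + $750 + $9,489 + $638 = $47,628 (under)
April 2019–September 2019: $34,242 + $1,572 + $750 + $9,489 + $638 + $13,413 = $60,104 (over)
May 2019–October 2019: $1,572 + $750 + $9,489 + $638 + $13,413 + $605 = $26,467 (under)
1 window exceeds the threshold.

1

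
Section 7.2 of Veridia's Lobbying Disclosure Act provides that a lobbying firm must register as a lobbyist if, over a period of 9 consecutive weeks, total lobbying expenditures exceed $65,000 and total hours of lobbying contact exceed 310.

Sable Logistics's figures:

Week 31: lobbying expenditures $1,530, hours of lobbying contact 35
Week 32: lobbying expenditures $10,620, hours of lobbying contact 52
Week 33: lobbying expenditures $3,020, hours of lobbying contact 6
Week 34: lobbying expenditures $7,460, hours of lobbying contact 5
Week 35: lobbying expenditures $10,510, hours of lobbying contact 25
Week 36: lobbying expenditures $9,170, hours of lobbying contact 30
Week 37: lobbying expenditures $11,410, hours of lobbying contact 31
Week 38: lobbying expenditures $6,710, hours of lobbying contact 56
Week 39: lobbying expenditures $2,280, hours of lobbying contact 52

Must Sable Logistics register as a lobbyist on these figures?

No

Total lobbying expenditures: $1,530 + $10,620 + $3,020 + $7,460 + $10,510 + $9,170 + $11,410 + $6,710 + $2,280 = $62,710 (≤ $65,000).
Total hours of lobbying contact: 35 + 52 + 6 + 5 + 25 + 30 + 31 + 56 + 52 = 292 (≤ 310).
The test is 'and': the rule requires both, and at least one is not exceeded.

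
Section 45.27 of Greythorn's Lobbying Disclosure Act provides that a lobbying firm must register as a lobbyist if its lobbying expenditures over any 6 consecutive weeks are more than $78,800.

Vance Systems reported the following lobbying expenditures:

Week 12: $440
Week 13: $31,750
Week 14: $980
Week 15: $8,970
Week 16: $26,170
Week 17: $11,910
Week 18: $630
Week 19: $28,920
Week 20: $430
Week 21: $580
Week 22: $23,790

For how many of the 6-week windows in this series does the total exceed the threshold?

Week 12–Week 17: $440 + $31,750 + $980 + $8,970 + $26,170 + $11,910 = $80,220 (over)
Week 13–Week 18: $31,750 + $980 + $8,970 + $26,170 + $11,910 + $630 = $80,410 (over)
Week 14–Week 19: $980 + $8,970 + $26,170 + $11,910 + $630 + $28,920 = $77,580 (under)
Week 15–Week 20: $8,970 + $26,170 + $11,910 + $630 + $28,920 + $430 = $77,030 (under)
Week 16–Week 21: $26,170 + $11,910 + $630 + $28,920 + $430 + $580 = $68,640 (under)
Week 17–Week 22: $11,910 + $630 + $28,920 + $430 + $580 + $23,790 = $66,260 (under)
2 windows exceed the threshold.

2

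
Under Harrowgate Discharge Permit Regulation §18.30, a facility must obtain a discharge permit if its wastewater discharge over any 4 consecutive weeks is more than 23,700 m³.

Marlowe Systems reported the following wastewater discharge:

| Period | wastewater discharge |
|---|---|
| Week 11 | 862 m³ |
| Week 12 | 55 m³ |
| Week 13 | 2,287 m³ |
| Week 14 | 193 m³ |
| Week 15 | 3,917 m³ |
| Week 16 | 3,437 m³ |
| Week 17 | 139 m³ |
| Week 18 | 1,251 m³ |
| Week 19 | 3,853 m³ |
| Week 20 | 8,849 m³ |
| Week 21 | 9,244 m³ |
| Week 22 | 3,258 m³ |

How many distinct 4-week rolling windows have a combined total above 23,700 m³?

Week 11–Week 14: 862 m³ + 55 m³ + 2,287 m³ + 193 m³ = 3,397 m³ (under)
Week 12–Week 15: 55 m³ + 2,287 m³ + 193 m³ + 3,917 m³ = 6,452 m³ (under)
Week 13–Week 16: 2,287 m³ + 193 m³ + 3,917 m³ + 3,437 m³ = 9,834 m³ (under)
Week 14–Week 17: 193 m³ + 3,917 m³ + 3,437 m³ + 139 m³ = 7,686 m³ (under)
Week 15–Week 18: 3,917 m³ + 3,437 m³ + 139 m³ + 1,251 m³ = 8,744 m³ (under)
Week 16–Week 19: 3,437 m³ + 139 m³ + 1,251 m³ + 3,853 m³ = 8,680 m³ (under)
Week 17–Week 20: 139 m³ + 1,251 m³ + 3,853 m³ + 8,849 m³ = 14,092 m³ (under)
Week 18–Week 21: 1,251 m³ + 3,853 m³ + 8,849 m³ + 9,244 m³ = 23,197 m³ (under)
Week 19–Week 22: 3,853 m³ + 8,849 m³ + 9,244 m³ + 3,258 m³ = 25,204 m³ (over)
1 window exceeds the threshold.

1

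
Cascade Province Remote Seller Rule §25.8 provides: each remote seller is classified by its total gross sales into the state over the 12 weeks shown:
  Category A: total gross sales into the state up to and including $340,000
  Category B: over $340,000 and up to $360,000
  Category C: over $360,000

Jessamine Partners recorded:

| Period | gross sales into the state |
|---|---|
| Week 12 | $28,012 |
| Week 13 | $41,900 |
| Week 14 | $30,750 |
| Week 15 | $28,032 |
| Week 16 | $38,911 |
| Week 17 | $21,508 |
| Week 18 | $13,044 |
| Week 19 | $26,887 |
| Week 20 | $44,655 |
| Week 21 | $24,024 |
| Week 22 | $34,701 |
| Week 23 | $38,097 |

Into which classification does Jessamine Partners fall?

Category C

Total gross sales into the state: $28,012 + $41,900 + $30,750 + $28,032 + $38,911 + $21,508 + $13,044 + $26,887 + $44,655 + $24,024 + $34,701 + $38,097 = $370,521.
$370,521 > $360,000, so Category C applies.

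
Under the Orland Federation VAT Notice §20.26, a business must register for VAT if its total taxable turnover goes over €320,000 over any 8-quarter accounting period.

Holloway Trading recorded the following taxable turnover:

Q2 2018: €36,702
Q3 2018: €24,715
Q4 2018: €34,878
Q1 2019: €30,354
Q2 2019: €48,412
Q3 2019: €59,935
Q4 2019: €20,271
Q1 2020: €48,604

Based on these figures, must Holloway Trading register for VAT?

Total taxable turnover: €36,702 + €24,715 + €34,878 + €30,354 + €48,412 + €59,935 + €20,271 + €48,604 = €303,871.
€303,871 ≤ €320,000, so the threshold is not exceeded.

No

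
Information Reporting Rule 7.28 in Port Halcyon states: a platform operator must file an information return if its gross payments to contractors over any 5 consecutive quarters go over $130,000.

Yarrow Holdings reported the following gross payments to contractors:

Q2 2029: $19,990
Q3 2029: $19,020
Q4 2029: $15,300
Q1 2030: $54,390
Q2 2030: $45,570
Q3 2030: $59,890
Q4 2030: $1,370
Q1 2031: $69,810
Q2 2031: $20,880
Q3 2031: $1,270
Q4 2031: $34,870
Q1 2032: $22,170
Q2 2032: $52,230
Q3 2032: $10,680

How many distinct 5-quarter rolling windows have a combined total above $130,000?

Q2 2029–Q2 2030: $19,990 + $19,020 + $15,300 + $54,390 + $45,570 = $154,270 (over)
Q3 2029–Q3 2030: $19,020 + $15,300 + $54,390 + $45,570 + $59,890 = $194,170 (over)
Q4 2029–Q4 2030: $15,300 + $54,390 + $45,570 + $59,890 + $1,370 = $176,520 (over)
Q1 2030–Q1 2031: $54,390 + $45,570 + $59,890 + $1,370 + $69,810 = $231,030 (over)
Q2 2030–Q2 2031: $45,570 + $59,890 + $1,370 + $69,810 + $20,880 = $197,520 (over)
Q3 2030–Q3 2031: $59,890 + $1,370 + $69,810 + $20,880 + $1,270 = $153,220 (over)
Q4 2030–Q4 2031: $1,370 + $69,810 + $20,880 + $1,270 + $34,870 = $128,200 (under)
Q1 2031–Q1 2032: $69,810 + $20,880 + $1,270 + $34,870 + $22,170 = $149,000 (over)
Q2 2031–Q2 2032: $20,880 + $1,270 + $34,870 + $22,170 + $52,230 = $131,420 (over)
Q3 2031–Q3 2032: $1,270 + $34,870 + $22,170 + $52,230 + $10,680 = $121,220 (under)
8 windows exceed the threshold.

8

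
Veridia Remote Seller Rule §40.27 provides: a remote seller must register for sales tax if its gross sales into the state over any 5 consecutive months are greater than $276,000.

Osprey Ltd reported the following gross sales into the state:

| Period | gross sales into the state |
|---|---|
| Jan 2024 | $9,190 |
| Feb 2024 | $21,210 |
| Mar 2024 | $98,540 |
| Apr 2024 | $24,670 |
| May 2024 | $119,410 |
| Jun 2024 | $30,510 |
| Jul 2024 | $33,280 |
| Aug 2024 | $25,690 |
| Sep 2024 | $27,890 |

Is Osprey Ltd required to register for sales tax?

Jan 2024–May 2024: $9,190 + $21,210 + $98,540 + $24,670 + $119,410 = $273,020 (under)
Feb 2024–Jun 2024: $21,210 + $98,540 + $24,670 + $119,410 + $30,510 = $294,340 (over)
Mar 2024–Jul 2024: $98,540 + $24,670 + $119,410 + $30,510 + $33,280 = $306,410 (over)
Apr 2024–Aug 2024: $24,670 + $119,410 + $30,510 + $33,280 + $25,690 = $233,560 (under)
May 2024–Sep 2024: $119,410 + $30,510 + $33,280 + $25,690 + $27,890 = $236,780 (under)
At least one window exceeds $276,000.

Yes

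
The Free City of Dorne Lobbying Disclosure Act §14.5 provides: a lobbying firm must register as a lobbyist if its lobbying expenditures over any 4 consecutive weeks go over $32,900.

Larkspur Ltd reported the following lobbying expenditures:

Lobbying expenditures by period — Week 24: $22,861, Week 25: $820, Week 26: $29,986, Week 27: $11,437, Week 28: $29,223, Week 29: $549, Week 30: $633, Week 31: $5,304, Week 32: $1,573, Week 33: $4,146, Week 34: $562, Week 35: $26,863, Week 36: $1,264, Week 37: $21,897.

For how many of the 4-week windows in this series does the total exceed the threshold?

Week 24–Week 27: $22,861 + $820 + $29,986 + $11,437 = $65,104 (over)
Week 25–Week 28: $820 + $29,986 + $11,437 + $29,223 = $71,466 (over)
Week 26–Week 29: $29,986 + $11,437 + $29,223 + $549 = $71,195 (over)
Week 27–Week 30: $11,437 + $29,223 + $549 + $633 = $41,842 (over)
Week 28–Week 31: $29,223 + $549 + $633 + $5,304 = $35,709 (over)
Week 29–Week 32: $549 + $633 + $5,304 + $1,573 = $8,059 (under)
Week 30–Week 33: $633 + $5,304 + $1,573 + $4,146 = $11,656 (under)
Week 31–Week 34: $5,304 + $1,573 + $4,146 + $562 = $11,585 (under)
Week 32–Week 35: $1,573 + $4,146 + $562 + $26,863 = $33,144 (over)
Week 33–Week 36: $4,146 + $562 + $26,863 + $1,264 = $32,835 (under)
Week 34–Week 37: $562 + $26,863 + $1,264 + $21,897 = $50,586 (over)
7 windows exceed the threshold.

7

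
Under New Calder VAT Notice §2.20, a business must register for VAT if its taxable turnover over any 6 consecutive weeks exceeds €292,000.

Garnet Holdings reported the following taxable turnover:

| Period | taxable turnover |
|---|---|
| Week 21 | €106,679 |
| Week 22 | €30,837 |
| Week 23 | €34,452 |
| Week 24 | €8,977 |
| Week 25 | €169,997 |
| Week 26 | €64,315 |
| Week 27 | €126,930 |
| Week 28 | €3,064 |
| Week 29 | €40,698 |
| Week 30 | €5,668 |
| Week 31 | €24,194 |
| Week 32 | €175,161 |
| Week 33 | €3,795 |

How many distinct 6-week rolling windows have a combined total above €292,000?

6

Week 21–Week 26: €106,679 + €30,837 + €34,452 + €8,977 + €169,997 + €64,315 = €415,257 (over)
Week 22–Week 27: €30,837 + €34,452 + €8,977 + €169,997 + €64,315 + €126,930 = €435,508 (over)
Week 23–Week 28: €34,452 + €8,977 + €169,997 + €64,315 + €126,930 + €3,064 = €407,735 (over)
Week 24–Week 29: €8,977 + €169,997 + €64,315 + €126,930 + €3,064 + €40,698 = €413,981 (over)
Week 25–Week 30: €169,997 + €64,315 + €126,930 + €3,064 + €40,698 + €5,668 = €410,672 (over)
Week 26–Week 31: €64,315 + €126,930 + €3,064 + €40,698 + €5,668 + €24,194 = €264,869 (under)
Week 27–Week 32: €126,930 + €3,064 + €40,698 + €5,668 + €24,194 + €175,161 = €375,715 (over)
Week 28–Week 33: €3,064 + €40,698 + €5,668 + €24,194 + €175,161 + €3,795 = €252,580 (under)
6 windows exceed the threshold.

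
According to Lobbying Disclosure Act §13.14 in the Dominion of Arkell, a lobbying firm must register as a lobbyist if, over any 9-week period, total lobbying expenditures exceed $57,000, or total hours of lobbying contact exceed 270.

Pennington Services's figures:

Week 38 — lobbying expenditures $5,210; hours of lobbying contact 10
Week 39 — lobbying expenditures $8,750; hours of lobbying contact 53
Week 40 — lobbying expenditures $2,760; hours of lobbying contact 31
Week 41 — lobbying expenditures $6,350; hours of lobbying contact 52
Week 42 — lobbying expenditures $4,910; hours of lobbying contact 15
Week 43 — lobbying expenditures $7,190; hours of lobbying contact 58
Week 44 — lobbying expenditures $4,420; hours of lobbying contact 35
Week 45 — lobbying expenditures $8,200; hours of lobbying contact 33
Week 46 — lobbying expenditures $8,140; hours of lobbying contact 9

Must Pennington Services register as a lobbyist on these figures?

Total lobbying expenditures: $5,210 + $8,750 + $2,760 + $6,350 + $4,910 + $7,190 + $4,420 + $8,200 + $8,140 = $55,930 (≤ $57,000).
Total hours of lobbying contact: 10 + 53 + 31 + 52 + 15 + 58 + 35 + 33 + 9 = 296 (> 270).
The test is 'or': at least one threshold is exceeded.

Yes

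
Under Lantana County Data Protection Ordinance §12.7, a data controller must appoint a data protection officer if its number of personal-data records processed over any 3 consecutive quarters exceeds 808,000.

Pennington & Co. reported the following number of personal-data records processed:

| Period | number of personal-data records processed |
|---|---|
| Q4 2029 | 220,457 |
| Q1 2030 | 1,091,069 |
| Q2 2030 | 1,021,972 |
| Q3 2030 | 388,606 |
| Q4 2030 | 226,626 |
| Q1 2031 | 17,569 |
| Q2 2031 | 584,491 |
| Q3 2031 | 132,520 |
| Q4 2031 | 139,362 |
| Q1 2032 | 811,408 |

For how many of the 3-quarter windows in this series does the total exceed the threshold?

Q4 2029–Q2 2030: 220,457 + 1,091,069 + 1,021,972 = 2,333,498 (over)
Q1 2030–Q3 2030: 1,091,069 + 1,021,972 + 388,606 = 2,501,647 (over)
Q2 2030–Q4 2030: 1,021,972 + 388,606 + 226,626 = 1,637,204 (over)
Q3 2030–Q1 2031: 388,606 + 226,626 + 17,569 = 632,801 (under)
Q4 2030–Q2 2031: 226,626 + 17,569 + 584,491 = 828,686 (over)
Q1 2031–Q3 2031: 17,569 + 584,491 + 132,520 = 734,580 (under)
Q2 2031–Q4 2031: 584,491 + 132,520 + 139,362 = 856,373 (over)
Q3 2031–Q1 2032: 132,520 + 139,362 + 811,408 = 1,083,290 (over)
6 windows exceed the threshold.

6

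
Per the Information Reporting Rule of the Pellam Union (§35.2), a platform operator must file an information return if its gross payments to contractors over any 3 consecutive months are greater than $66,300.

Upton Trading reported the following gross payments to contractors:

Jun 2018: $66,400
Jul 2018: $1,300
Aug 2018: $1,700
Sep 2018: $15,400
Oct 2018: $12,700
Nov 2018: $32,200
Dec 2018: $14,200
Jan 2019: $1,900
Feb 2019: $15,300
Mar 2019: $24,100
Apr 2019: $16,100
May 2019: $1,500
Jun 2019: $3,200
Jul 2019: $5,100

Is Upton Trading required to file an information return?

Yes

Jun 2018–Aug 2018: $66,400 + $1,300 + $1,700 = $69,400 (over)
Jul 2018–Sep 2018: $1,300 + $1,700 + $15,400 = $18,400 (under)
Aug 2018–Oct 2018: $1,700 + $15,400 + $12,700 = $29,800 (under)
Sep 2018–Nov 2018: $15,400 + $12,700 + $32,200 = $60,300 (under)
Oct 2018–Dec 2018: $12,700 + $32,200 + $14,200 = $59,100 (under)
Nov 2018–Jan 2019: $32,200 + $14,200 + $1,900 = $48,300 (under)
Dec 2018–Feb 2019: $14,200 + $1,900 + $15,300 = $31,400 (under)
Jan 2019–Mar 2019: $1,900 + $15,300 + $24,100 = $41,300 (under)
Feb 2019–Apr 2019: $15,300 + $24,100 + $16,100 = $55,500 (under)
Mar 2019–May 2019: $24,100 + $16,100 + $1,500 = $41,700 (under)
Apr 2019–Jun 2019: $16,100 + $1,500 + $3,200 = $20,800 (under)
May 2019–Jul 2019: $1,500 + $3,200 + $5,100 = $9,800 (under)
At least one window exceeds $66,300.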